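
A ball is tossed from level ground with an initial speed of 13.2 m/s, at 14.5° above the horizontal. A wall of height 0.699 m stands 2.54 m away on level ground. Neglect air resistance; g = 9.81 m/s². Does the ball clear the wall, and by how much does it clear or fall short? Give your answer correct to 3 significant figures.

v_x = 13.2 cos 14.5° = 12.78 m/s; v_y0 = 13.2 sin 14.5° = 3.305 m/s.
Time to reach the wall: t = 2.54 / 12.78 = 0.1987 s.
Height at that point: y = 3.305×0.1987 − 4.905×0.1987² = 0.4630 m.
That is 0.699 − 0.4630 = 0.236 m below the top of the wall, so the ball does not clear it.

No — it falls 0.236 m short of clearing the wall.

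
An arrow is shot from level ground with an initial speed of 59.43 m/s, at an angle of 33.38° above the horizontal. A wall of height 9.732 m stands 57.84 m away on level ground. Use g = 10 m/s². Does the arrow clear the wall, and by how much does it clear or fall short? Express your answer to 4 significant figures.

Yes — it clears the wall by 21.59 m.

v_x = 59.43 cos 33.38° = 49.626 m/s; v_y0 = 59.43 sin 33.38° = 32.698 m/s.
Time to reach the wall: t = 57.84 / 49.626 = 1.1655 s.
Height at that point: y = 32.698×1.1655 − 5.000×1.1655² = 31.318 m.
That is 31.318 − 9.732 = 21.59 m above the top of the wall, so the arrow clears it.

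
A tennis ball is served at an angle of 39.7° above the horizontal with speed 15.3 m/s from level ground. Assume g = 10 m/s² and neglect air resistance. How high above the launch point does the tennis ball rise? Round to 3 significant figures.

Vertical component of launch velocity: v_y = 15.3 sin 39.7° = 9.773 m/s.
At the highest point the vertical velocity is zero, so v_y² = 2 g h_max.
h_max = (9.773)² / (2 × 10) = 95.51 / 20.00 = 4.78 m.

4.78 m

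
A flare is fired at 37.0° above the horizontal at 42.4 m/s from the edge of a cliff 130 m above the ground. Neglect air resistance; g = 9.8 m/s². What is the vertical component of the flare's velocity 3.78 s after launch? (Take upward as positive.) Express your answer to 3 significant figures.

-11.5 m/s

Initial vertical component: v_y0 = 42.4 sin 37.0° = 25.52 m/s.
v_y(t) = v_y0 − g t = 25.52 − 9.8 × 3.78 = -11.5 m/s.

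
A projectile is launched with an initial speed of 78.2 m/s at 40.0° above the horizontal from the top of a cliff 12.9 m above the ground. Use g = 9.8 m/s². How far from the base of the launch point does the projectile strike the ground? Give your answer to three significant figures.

630 m

Components: v_x = 78.2 cos 40.0° = 59.90 m/s, v_y = 78.2 sin 40.0° = 50.27 m/s.
Vertical: 0 = 12.9 + 50.27 t − ½(9.8) t² ⇒ 4.900 t² − 50.27 t − 12.9 = 0.
t = [50.27 + √(2527 + 252.8)] / 9.800 = 10.51 s.
Horizontal: R = v_x · t = 59.90 × 10.51 = 630 m.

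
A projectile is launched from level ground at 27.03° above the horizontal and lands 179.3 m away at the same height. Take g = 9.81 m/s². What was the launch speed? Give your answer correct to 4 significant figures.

46.61 m/s

On level ground, R = v₀² sin(2θ) / g, so v₀ = √(R g / sin 2θ).
sin(2 × 27.03°) = 0.8096.
v₀ = √(179.3 × 9.81 / 0.8096) = √2172.6 = 46.61 m/s.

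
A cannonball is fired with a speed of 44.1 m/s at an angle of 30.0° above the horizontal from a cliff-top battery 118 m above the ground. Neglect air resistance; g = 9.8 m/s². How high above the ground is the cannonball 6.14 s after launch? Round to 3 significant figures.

v_y0 = 44.1 sin 30.0° = 22.05 m/s.
y(t) = 118 + v_y0 t − ½ g t² = 118 + 22.05×6.14 − ½×9.8×6.14² = 68.7 m.

68.7 m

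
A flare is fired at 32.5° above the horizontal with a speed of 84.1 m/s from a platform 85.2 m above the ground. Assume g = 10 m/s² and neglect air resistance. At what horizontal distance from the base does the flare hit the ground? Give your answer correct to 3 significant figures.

Components: v_x = 84.1 cos 32.5° = 70.93 m/s, v_y = 84.1 sin 32.5° = 45.19 m/s.
Vertical: 0 = 85.2 + 45.19 t − ½(10) t² ⇒ 5.000 t² − 45.19 t − 85.2 = 0.
t = [45.19 + √(2042 + 1704)] / 10.00 = 10.64 s.
Horizontal: R = v_x · t = 70.93 × 10.64 = 755 m.

755 m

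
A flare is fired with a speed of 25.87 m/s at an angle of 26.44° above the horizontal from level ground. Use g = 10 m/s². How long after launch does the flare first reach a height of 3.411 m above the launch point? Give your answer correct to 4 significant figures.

0.3490 s

v_y0 = 25.87 sin 26.44° = 11.519 m/s.
Set y = v_y0 t − ½ g t² = 3.411: 5.000 t² − 11.519 t + 3.411 = 0.
t = [11.519 ± √(132.69 − 68.220)] / 10 = (11.519 ± 8.0293) / 10, giving t = 0.3490 s or t = 1.955 s.
The flare is on the way up at the first time, so t = 0.3490 s.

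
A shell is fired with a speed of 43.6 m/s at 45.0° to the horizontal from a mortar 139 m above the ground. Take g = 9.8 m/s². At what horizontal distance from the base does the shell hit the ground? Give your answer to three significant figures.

Components: v_x = 43.6 cos 45.0° = 30.83 m/s, v_y = 43.6 sin 45.0° = 30.83 m/s.
Vertical: 0 = 139 + 30.83 t − ½(9.8) t² ⇒ 4.900 t² − 30.83 t − 139 = 0.
t = [30.83 + √(950.5 + 2724)] / 9.800 = 9.331 s.
Horizontal: R = v_x · t = 30.83 × 9.331 = 288 m.

288 m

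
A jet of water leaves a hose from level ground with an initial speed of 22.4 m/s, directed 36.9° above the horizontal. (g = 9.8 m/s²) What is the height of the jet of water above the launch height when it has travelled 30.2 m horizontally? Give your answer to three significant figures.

8.75 m

v_x = 22.4 cos 36.9° = 17.91 m/s, v_y0 = 22.4 sin 36.9° = 13.45 m/s.
Time to reach x = 30.2 m: t = x / v_x = 30.2 / 17.91 = 1.686 s.
y = v_y0 t − ½ g t² = 13.45×1.686 − 4.900×1.686² = 8.75 m.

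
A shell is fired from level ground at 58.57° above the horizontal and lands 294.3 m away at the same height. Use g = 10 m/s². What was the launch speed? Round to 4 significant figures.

57.51 m/s

On level ground, R = v₀² sin(2θ) / g, so v₀ = √(R g / sin 2θ).
sin(2 × 58.57°) = 0.8899.
v₀ = √(294.3 × 10 / 0.8899) = √3307.1 = 57.51 m/s.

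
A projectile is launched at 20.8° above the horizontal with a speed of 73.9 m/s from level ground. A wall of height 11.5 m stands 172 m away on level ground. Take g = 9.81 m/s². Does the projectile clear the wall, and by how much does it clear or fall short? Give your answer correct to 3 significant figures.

Yes — it clears the wall by 23.4 m.

v_x = 73.9 cos 20.8° = 69.08 m/s; v_y0 = 73.9 sin 20.8° = 26.24 m/s.
Time to reach the wall: t = 172 / 69.08 = 2.490 s.
Height at that point: y = 26.24×2.490 − 4.905×2.490² = 34.93 m.
That is 34.93 − 11.5 = 23.4 m above the top of the wall, so the projectile clears it.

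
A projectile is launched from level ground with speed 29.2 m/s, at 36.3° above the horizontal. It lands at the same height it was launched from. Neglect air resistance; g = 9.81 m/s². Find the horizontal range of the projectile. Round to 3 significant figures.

82.9 m

Components: v_x = 29.2 cos 36.3° = 23.53 m/s, v_y = 29.2 sin 36.3° = 17.29 m/s.
Time of flight (same landing height): t = 2 v_y / g = 2 × 17.29 / 9.81 = 3.525 s.
Range: R = v_x · t = 23.53 × 3.525 = 82.9 m.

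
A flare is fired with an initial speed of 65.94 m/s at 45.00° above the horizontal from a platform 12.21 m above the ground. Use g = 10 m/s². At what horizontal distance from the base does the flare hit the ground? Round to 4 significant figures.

446.7 m

Components: v_x = 65.94 cos 45.00° = 46.627 m/s, v_y = 65.94 sin 45.00° = 46.627 m/s.
Vertical: 0 = 12.21 + 46.627 t − ½(10) t² ⇒ 5.000 t² − 46.627 t − 12.21 = 0.
t = [46.627 + √(2174.1 + 244.20)] / 10.00 = 9.5803 s.
Horizontal: R = v_x · t = 46.627 × 9.5803 = 446.7 m.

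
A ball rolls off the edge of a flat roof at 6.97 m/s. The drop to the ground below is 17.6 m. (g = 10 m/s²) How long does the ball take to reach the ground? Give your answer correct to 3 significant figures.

1.88 s

The horizontal speed doesn't affect the fall. With v_y0 = 0, h = ½ g t².
t = √(2 × 17.6 / 10) = √3.520 = 1.88 s.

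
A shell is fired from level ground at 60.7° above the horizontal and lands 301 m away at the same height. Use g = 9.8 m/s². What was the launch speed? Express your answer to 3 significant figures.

58.8 m/s

On level ground, R = v₀² sin(2θ) / g, so v₀ = √(R g / sin 2θ).
sin(2 × 60.7°) = 0.8536.
v₀ = √(301 × 9.8 / 0.8536) = √3456 = 58.8 m/s.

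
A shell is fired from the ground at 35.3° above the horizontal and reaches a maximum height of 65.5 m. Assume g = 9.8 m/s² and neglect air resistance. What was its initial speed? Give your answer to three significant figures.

At maximum height v_y = 0, so (v₀ sin θ)² = 2 g H.
v₀ sin 35.3° = √(2 × 9.8 × 65.5) = 35.83 m/s.
v₀ = 35.83 / sin 35.3° = 35.83 / 0.5779 = 62.0 m/s.

62.0 m/s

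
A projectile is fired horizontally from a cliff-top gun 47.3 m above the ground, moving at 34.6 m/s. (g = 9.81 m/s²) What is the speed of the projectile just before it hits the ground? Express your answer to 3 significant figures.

Fall time: t = √(2 × 47.3 / 9.81) = 3.105 s.
At impact: v_x = 34.6 m/s (unchanged), v_y = g t = 9.81 × 3.105 = 30.46 m/s.
Speed = √(v_x² + v_y²) = √(1197 + 927.8) = 46.1 m/s.

46.1 m/s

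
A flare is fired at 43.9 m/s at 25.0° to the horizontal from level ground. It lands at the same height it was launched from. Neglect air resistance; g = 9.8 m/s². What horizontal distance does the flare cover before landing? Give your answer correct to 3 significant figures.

151 m

For level ground, R = v₀² sin(2θ) / g.
sin(2 × 25.0°) = sin 50.00° = 0.7660.
R = (43.9)² × 0.7660 / 9.8 = 151 m.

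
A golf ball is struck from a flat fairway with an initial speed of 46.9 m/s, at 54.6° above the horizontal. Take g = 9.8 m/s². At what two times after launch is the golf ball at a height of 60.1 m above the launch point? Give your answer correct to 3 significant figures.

v_y0 = 46.9 sin 54.6° = 38.23 m/s.
Set y = v_y0 t − ½ g t² = 60.1: 4.900 t² − 38.23 t + 60.1 = 0.
t = [38.23 ± √(1462 − 1178)] / 9.8 = (38.23 ± 16.85) / 9.8, giving t = 2.18 s or t = 5.62 s.
So the golf ball is at 60.1 m at t = 2.18 s (rising) and t = 5.62 s (falling).

2.18 s and 5.62 s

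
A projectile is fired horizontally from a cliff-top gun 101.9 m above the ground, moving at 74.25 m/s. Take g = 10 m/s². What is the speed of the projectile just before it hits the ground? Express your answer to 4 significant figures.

Fall time: t = √(2 × 101.9 / 10) = 4.5144 s.
At impact: v_x = 74.25 m/s (unchanged), v_y = g t = 10 × 4.5144 = 45.144 m/s.
Speed = √(v_x² + v_y²) = √(5513.1 + 2038.0) = 86.90 m/s.

86.90 m/s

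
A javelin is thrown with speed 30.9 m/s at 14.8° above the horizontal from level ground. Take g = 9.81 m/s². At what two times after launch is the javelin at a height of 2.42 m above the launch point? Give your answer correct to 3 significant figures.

0.412 s and 1.20 s

v_y0 = 30.9 sin 14.8° = 7.893 m/s.
Set y = v_y0 t − ½ g t² = 2.42: 4.905 t² − 7.893 t + 2.42 = 0.
t = [7.893 ± √(62.30 − 47.48)] / 9.81 = (7.893 ± 3.850) / 9.81, giving t = 0.412 s or t = 1.20 s.
So the javelin is at 2.42 m at t = 0.412 s (rising) and t = 1.20 s (falling).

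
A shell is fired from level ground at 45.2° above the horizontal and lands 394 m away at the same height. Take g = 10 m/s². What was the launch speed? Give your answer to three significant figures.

On level ground, R = v₀² sin(2θ) / g, so v₀ = √(R g / sin 2θ).
sin(2 × 45.2°) = 1.0000.
v₀ = √(394 × 10 / 1.0000) = √3940 = 62.8 m/s.

62.8 m/s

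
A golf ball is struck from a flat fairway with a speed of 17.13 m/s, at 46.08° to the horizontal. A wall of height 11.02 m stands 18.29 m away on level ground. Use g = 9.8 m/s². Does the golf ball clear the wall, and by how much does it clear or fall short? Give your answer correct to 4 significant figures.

No — it falls 3.637 m short of clearing the wall.

v_x = 17.13 cos 46.08° = 11.882 m/s; v_y0 = 17.13 sin 46.08° = 12.339 m/s.
Time to reach the wall: t = 18.29 / 11.882 = 1.5393 s.
Height at that point: y = 12.339×1.5393 − 4.900×1.5393² = 7.3831 m.
That is 11.02 − 7.3831 = 3.637 m below the top of the wall, so the golf ball does not clear it.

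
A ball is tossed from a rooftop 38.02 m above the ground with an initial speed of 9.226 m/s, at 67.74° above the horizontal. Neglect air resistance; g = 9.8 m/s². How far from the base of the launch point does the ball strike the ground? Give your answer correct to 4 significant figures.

13.25 m

Components: v_x = 9.226 cos 67.74° = 3.4949 m/s, v_y = 9.226 sin 67.74° = 8.5384 m/s.
Vertical: 0 = 38.02 + 8.5384 t − ½(9.8) t² ⇒ 4.900 t² − 8.5384 t − 38.02 = 0.
t = [8.5384 + √(72.904 + 745.19)] / 9.800 = 3.7899 s.
Horizontal: R = v_x · t = 3.4949 × 3.7899 = 13.25 m.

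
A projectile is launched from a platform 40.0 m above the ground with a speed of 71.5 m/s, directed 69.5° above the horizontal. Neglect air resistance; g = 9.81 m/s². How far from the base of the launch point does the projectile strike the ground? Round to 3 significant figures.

Components: v_x = 71.5 cos 69.5° = 25.04 m/s, v_y = 71.5 sin 69.5° = 66.97 m/s.
Vertical: 0 = 40.0 + 66.97 t − ½(9.81) t² ⇒ 4.905 t² − 66.97 t − 40.0 = 0.
t = [66.97 + √(4485 + 784.8)] / 9.810 = 14.23 s.
Horizontal: R = v_x · t = 25.04 × 14.23 = 356 m.

356 m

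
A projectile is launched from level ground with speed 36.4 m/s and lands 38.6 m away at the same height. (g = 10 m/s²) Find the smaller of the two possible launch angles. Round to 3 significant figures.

Level-ground range: R = v₀² sin(2θ)/g ⇒ sin 2θ = R g / v₀² = 38.6×10/36.4² = 0.2913.
2θ = arcsin(0.2913) = 16.94° or 180° − 16.94° = 163.06°.
So θ = 8.47° or θ = 81.5°.

8.47°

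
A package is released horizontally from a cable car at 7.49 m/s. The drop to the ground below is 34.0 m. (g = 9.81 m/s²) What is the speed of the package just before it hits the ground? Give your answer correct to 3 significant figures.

Fall time: t = √(2 × 34.0 / 9.81) = 2.633 s.
At impact: v_x = 7.49 m/s (unchanged), v_y = g t = 9.81 × 2.633 = 25.83 m/s.
Speed = √(v_x² + v_y²) = √(56.10 + 667.2) = 26.9 m/s.

26.9 m/s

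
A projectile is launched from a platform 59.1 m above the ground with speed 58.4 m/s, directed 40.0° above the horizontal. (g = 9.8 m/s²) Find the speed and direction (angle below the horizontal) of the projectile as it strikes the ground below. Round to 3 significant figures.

67.6 m/s at 48.6° below the horizontal

v_x = 58.4 cos 40.0° = 44.74 m/s (constant).
|v_y| at impact = √((37.54)² + 2×9.8×59.1) = 50.67 m/s.
Speed = √(44.74² + 50.67²) = 67.6 m/s; angle = arctan(50.67/44.74) = 48.6° below horizontal.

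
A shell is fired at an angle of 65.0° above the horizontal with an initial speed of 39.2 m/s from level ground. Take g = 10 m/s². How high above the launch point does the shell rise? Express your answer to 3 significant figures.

63.1 m

Vertical component of launch velocity: v_y = 39.2 sin 65.0° = 35.53 m/s.
At the highest point the vertical velocity is zero, so v_y² = 2 g h_max.
h_max = (35.53)² / (2 × 10) = 1262 / 20.00 = 63.1 m.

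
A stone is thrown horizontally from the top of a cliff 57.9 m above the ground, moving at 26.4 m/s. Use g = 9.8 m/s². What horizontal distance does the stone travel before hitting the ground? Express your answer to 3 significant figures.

Initial vertical velocity is zero, so the fall time comes from h = ½ g t²: t = √(2 × 57.9 / 9.8) = 3.437 s.
Horizontal motion is uniform at 26.4 m/s, so x = 26.4 × 3.437 = 90.7 m.

90.7 m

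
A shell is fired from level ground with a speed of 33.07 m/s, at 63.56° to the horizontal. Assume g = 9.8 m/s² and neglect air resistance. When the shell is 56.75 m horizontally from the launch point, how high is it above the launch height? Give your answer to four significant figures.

41.34 m

v_x = 33.07 cos 63.56° = 14.725 m/s, v_y0 = 33.07 sin 63.56° = 29.611 m/s.
Time to reach x = 56.75 m: t = x / v_x = 56.75 / 14.725 = 3.8540 s.
y = v_y0 t − ½ g t² = 29.611×3.8540 − 4.900×3.8540² = 41.34 m.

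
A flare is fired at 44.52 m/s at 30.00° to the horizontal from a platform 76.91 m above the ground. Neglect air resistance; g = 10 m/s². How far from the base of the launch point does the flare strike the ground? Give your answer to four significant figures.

259.7 m

Components: v_x = 44.52 cos 30.00° = 38.555 m/s, v_y = 44.52 sin 30.00° = 22.260 m/s.
Vertical: 0 = 76.91 + 22.260 t − ½(10) t² ⇒ 5.000 t² − 22.260 t − 76.91 = 0.
t = [22.260 + √(495.51 + 1538.2)] / 10.00 = 6.7357 s.
Horizontal: R = v_x · t = 38.555 × 6.7357 = 259.7 m.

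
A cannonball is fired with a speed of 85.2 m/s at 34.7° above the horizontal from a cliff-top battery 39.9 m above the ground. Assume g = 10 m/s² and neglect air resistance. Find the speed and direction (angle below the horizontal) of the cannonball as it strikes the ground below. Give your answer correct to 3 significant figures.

v_x = 85.2 cos 34.7° = 70.05 m/s (constant).
|v_y| at impact = √((48.50)² + 2×10×39.9) = 56.13 m/s.
Speed = √(70.05² + 56.13²) = 89.8 m/s; angle = arctan(56.13/70.05) = 38.7° below horizontal.

89.8 m/s at 38.7° below the horizontal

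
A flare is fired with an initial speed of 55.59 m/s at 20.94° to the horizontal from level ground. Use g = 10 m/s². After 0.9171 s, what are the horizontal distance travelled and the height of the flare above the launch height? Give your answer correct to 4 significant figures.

v_x = 55.59 cos 20.94° = 51.919 m/s; v_y0 = 55.59 sin 20.94° = 19.867 m/s.
x = v_x t = 51.919 × 0.9171 = 47.61 m.
y = v_y0 t − ½ g t² = 19.867×0.9171 − 5.000×0.9171² = 14.01 m.

x = 47.61 m, y = 14.01 m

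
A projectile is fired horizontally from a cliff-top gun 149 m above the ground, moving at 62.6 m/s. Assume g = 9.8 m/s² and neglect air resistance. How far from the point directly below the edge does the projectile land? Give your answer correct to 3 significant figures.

Initial vertical velocity is zero, so the fall time comes from h = ½ g t²: t = √(2 × 149 / 9.8) = 5.514 s.
Horizontal motion is uniform at 62.6 m/s, so x = 62.6 × 5.514 = 345 m.

345 m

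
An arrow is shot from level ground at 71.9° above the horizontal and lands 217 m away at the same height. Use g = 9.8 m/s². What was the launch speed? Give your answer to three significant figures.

60.0 m/s

On level ground, R = v₀² sin(2θ) / g, so v₀ = √(R g / sin 2θ).
sin(2 × 71.9°) = 0.5906.
v₀ = √(217 × 9.8 / 0.5906) = √3601 = 60.0 m/s.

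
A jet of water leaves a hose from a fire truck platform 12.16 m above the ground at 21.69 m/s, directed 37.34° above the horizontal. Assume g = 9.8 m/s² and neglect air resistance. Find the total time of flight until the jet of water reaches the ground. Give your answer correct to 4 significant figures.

3.412 s

Vertical component: v_y = 21.69 sin 37.34° = 13.156 m/s.
Taking up as positive with launch at y = 12.16 m, landing at y = 0: 0 = 12.16 + 13.156 t − ½(9.8) t².
Solving 4.900 t² − 13.156 t − 12.16 = 0 gives t = [13.156 + √(13.156² + 4·4.900·12.16)] / 9.800 = 3.412 s.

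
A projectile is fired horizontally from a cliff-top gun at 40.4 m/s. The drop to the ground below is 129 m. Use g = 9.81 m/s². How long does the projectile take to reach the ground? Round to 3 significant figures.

The horizontal speed doesn't affect the fall. With v_y0 = 0, h = ½ g t².
t = √(2 × 129 / 9.81) = √26.30 = 5.13 s.

5.13 s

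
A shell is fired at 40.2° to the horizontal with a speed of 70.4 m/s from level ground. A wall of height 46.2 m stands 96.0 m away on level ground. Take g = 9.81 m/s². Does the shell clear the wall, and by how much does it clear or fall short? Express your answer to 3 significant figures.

v_x = 70.4 cos 40.2° = 53.77 m/s; v_y0 = 70.4 sin 40.2° = 45.44 m/s.
Time to reach the wall: t = 96.0 / 53.77 = 1.785 s.
Height at that point: y = 45.44×1.785 − 4.905×1.785² = 65.48 m.
That is 65.48 − 46.2 = 19.3 m above the top of the wall, so the shell clears it.

Yes — it clears the wall by 19.3 m.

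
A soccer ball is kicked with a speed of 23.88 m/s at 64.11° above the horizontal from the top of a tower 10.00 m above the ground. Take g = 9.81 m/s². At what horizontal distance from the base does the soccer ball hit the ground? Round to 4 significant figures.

Components: v_x = 23.88 cos 64.11° = 10.427 m/s, v_y = 23.88 sin 64.11° = 21.483 m/s.
Vertical: 0 = 10.00 + 21.483 t − ½(9.81) t² ⇒ 4.905 t² − 21.483 t − 10.00 = 0.
t = [21.483 + √(461.52 + 196.20)] / 9.810 = 4.8042 s.
Horizontal: R = v_x · t = 10.427 × 4.8042 = 50.09 m.

50.09 m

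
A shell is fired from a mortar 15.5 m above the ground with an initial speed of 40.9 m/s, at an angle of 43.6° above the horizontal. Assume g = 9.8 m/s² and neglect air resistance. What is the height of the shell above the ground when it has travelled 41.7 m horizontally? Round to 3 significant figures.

v_x = 40.9 cos 43.6° = 29.62 m/s, v_y0 = 40.9 sin 43.6° = 28.21 m/s.
Time to reach x = 41.7 m: t = x / v_x = 41.7 / 29.62 = 1.408 s.
y = 15.5 + v_y0 t − ½ g t² = 15.5 + 28.21×1.408 − 4.900×1.408² = 45.5 m.

45.5 m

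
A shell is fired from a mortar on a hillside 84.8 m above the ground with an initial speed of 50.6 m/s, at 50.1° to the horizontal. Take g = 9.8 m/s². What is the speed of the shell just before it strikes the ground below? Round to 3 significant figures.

v_x = 50.6 cos 50.1° = 32.46 m/s is unchanged throughout.
For the vertical component, v_y² = v_y0² + 2 g h = (38.82)² + 2×9.8×84.8 = 3169, so |v_y| = 56.29 m/s.
Impact speed = √(v_x² + v_y²) = √(1054 + 3169) = 65.0 m/s.

65.0 m/s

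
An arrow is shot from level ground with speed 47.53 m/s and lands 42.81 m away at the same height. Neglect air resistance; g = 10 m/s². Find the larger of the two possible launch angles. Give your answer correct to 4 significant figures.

Level-ground range: R = v₀² sin(2θ)/g ⇒ sin 2θ = R g / v₀² = 42.81×10/47.53² = 0.1895.
2θ = arcsin(0.1895) = 10.924° or 180° − 10.924° = 169.076°.
So θ = 5.462° or θ = 84.54°.

84.54°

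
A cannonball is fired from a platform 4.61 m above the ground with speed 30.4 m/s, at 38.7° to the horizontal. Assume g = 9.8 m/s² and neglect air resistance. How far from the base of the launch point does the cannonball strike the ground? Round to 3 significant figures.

Components: v_x = 30.4 cos 38.7° = 23.73 m/s, v_y = 30.4 sin 38.7° = 19.01 m/s.
Vertical: 0 = 4.61 + 19.01 t − ½(9.8) t² ⇒ 4.900 t² − 19.01 t − 4.61 = 0.
t = [19.01 + √(361.4 + 90.36)] / 9.800 = 4.109 s.
Horizontal: R = v_x · t = 23.73 × 4.109 = 97.5 m.

97.5 m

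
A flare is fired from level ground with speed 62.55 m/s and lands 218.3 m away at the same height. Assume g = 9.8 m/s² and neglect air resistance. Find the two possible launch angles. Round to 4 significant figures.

16.57° and 73.43°

Level-ground range: R = v₀² sin(2θ)/g ⇒ sin 2θ = R g / v₀² = 218.3×9.8/62.55² = 0.5468.
2θ = arcsin(0.5468) = 33.148° or 180° − 33.148° = 146.852°.
So θ = 16.57° or θ = 73.43°.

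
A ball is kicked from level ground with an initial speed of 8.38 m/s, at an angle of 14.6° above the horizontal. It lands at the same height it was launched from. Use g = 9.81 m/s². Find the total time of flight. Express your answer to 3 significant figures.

0.431 s

Vertical component: v_y = 8.38 sin 14.6° = 2.112 m/s.
For a projectile landing at launch height, time of flight is t = 2 v_y / g = 2 × 2.112 / 9.81 = 0.431 s.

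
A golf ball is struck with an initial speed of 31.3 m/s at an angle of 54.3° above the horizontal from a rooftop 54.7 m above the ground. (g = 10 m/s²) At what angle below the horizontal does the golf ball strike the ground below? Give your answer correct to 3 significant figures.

v_x = 31.3 cos 54.3° = 18.26 m/s.
At impact |v_y| = √(v_y0² + 2 g h) = √(25.42² + 2×10×54.7) = 41.72 m/s.
Angle below horizontal = arctan(|v_y| / v_x) = arctan(41.72 / 18.26) = 66.4°.

66.4°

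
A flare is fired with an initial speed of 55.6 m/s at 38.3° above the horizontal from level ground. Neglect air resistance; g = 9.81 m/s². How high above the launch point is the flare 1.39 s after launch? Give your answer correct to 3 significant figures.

v_y0 = 55.6 sin 38.3° = 34.46 m/s.
y(t) = v_y0 t − ½ g t² = 34.46×1.39 − 4.905×1.39² = 38.4 m.

38.4 m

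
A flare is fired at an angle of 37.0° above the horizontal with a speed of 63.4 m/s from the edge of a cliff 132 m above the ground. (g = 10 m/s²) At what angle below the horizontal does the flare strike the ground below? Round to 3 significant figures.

v_x = 63.4 cos 37.0° = 50.63 m/s.
At impact |v_y| = √(v_y0² + 2 g h) = √(38.16² + 2×10×132) = 64.00 m/s.
Angle below horizontal = arctan(|v_y| / v_x) = arctan(64.00 / 50.63) = 51.7°.

51.7°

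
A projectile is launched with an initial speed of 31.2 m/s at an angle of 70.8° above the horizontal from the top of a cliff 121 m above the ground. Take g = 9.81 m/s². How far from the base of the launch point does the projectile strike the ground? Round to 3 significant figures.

90.4 m

Components: v_x = 31.2 cos 70.8° = 10.26 m/s, v_y = 31.2 sin 70.8° = 29.46 m/s.
Vertical: 0 = 121 + 29.46 t − ½(9.81) t² ⇒ 4.905 t² − 29.46 t − 121 = 0.
t = [29.46 + √(867.9 + 2374)] / 9.810 = 8.807 s.
Horizontal: R = v_x · t = 10.26 × 8.807 = 90.4 m.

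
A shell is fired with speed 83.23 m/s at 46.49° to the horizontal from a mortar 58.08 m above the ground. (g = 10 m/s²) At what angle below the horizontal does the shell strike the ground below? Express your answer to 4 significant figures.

v_x = 83.23 cos 46.49° = 57.302 m/s.
At impact |v_y| = √(v_y0² + 2 g h) = √(60.363² + 2×10×58.08) = 69.320 m/s.
Angle below horizontal = arctan(|v_y| / v_x) = arctan(69.320 / 57.302) = 50.42°.

50.42°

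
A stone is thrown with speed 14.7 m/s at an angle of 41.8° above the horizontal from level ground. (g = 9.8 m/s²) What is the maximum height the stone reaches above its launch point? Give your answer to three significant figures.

Vertical component of launch velocity: v_y = 14.7 sin 41.8° = 9.798 m/s.
At the highest point the vertical velocity is zero, so v_y² = 2 g h_max.
h_max = (9.798)² / (2 × 9.8) = 96.00 / 19.60 = 4.90 m.

4.90 m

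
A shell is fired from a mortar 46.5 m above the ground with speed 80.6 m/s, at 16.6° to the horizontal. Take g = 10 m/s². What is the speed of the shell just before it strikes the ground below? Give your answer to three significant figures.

86.2 m/s

v_x = 80.6 cos 16.6° = 77.24 m/s is unchanged throughout.
For the vertical component, v_y² = v_y0² + 2 g h = (23.03)² + 2×10×46.5 = 1460, so |v_y| = 38.21 m/s.
Impact speed = √(v_x² + v_y²) = √(5966 + 1460) = 86.2 m/s.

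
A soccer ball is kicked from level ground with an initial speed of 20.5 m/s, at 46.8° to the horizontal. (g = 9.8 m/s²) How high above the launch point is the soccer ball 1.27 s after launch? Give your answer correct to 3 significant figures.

v_y0 = 20.5 sin 46.8° = 14.94 m/s.
y(t) = v_y0 t − ½ g t² = 14.94×1.27 − 4.900×1.27² = 11.1 m.

11.1 m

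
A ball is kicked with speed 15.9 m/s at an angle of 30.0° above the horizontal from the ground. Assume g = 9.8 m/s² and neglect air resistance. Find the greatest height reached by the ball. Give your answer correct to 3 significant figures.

Vertical component of launch velocity: v_y = 15.9 sin 30.0° = 7.950 m/s.
At the highest point the vertical velocity is zero, so v_y² = 2 g h_max.
h_max = (7.950)² / (2 × 9.8) = 63.20 / 19.60 = 3.22 m.

3.22 m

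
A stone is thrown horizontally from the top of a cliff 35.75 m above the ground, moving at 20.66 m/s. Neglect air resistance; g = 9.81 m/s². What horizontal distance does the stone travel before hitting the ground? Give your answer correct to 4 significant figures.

55.78 m

Initial vertical velocity is zero, so the fall time comes from h = ½ g t²: t = √(2 × 35.75 / 9.81) = 2.6997 s.
Horizontal motion is uniform at 20.66 m/s, so x = 20.66 × 2.6997 = 55.78 m.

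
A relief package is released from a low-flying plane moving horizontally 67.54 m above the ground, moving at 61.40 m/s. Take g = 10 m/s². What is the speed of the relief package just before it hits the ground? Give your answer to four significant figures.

Fall time: t = √(2 × 67.54 / 10) = 3.6753 s.
At impact: v_x = 61.40 m/s (unchanged), v_y = g t = 10 × 3.6753 = 36.753 m/s.
Speed = √(v_x² + v_y²) = √(3770.0 + 1350.8) = 71.56 m/s.

71.56 m/s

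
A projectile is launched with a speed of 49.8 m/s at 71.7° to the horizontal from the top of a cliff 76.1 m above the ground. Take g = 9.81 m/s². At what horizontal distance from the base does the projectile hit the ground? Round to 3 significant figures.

173 m

Components: v_x = 49.8 cos 71.7° = 15.64 m/s, v_y = 49.8 sin 71.7° = 47.28 m/s.
Vertical: 0 = 76.1 + 47.28 t − ½(9.81) t² ⇒ 4.905 t² − 47.28 t − 76.1 = 0.
t = [47.28 + √(2235 + 1493)] / 9.810 = 11.04 s.
Horizontal: R = v_x · t = 15.64 × 11.04 = 173 m.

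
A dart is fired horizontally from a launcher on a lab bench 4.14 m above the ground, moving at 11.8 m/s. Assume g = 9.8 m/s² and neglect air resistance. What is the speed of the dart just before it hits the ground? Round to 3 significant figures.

Fall time: t = √(2 × 4.14 / 9.8) = 0.9192 s.
At impact: v_x = 11.8 m/s (unchanged), v_y = g t = 9.8 × 0.9192 = 9.008 m/s.
Speed = √(v_x² + v_y²) = √(139.2 + 81.14) = 14.8 m/s.

14.8 m/s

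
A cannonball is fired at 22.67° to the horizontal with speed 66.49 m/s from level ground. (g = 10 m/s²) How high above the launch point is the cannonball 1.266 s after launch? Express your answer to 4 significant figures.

24.43 m

v_y0 = 66.49 sin 22.67° = 25.627 m/s.
y(t) = v_y0 t − ½ g t² = 25.627×1.266 − 5.000×1.266² = 24.43 m.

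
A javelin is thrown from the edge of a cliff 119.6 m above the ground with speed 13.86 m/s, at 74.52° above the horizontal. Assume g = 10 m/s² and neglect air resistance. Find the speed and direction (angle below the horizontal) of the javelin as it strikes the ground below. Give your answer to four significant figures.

50.83 m/s at 85.83° below the horizontal

v_x = 13.86 cos 74.52° = 3.6993 m/s (constant).
|v_y| at impact = √((13.357)² + 2×10×119.6) = 50.699 m/s.
Speed = √(3.6993² + 50.699²) = 50.83 m/s; angle = arctan(50.699/3.6993) = 85.83° below horizontal.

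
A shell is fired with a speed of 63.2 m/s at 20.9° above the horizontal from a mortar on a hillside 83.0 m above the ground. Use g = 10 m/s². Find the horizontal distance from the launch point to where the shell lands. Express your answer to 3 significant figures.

408 m

Components: v_x = 63.2 cos 20.9° = 59.04 m/s, v_y = 63.2 sin 20.9° = 22.55 m/s.
Vertical: 0 = 83.0 + 22.55 t − ½(10) t² ⇒ 5.000 t² − 22.55 t − 83.0 = 0.
t = [22.55 + √(508.5 + 1660)] / 10.00 = 6.912 s.
Horizontal: R = v_x · t = 59.04 × 6.912 = 408 m.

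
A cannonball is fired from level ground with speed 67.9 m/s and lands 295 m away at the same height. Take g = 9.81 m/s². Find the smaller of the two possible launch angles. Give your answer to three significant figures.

Level-ground range: R = v₀² sin(2θ)/g ⇒ sin 2θ = R g / v₀² = 295×9.81/67.9² = 0.6277.
2θ = arcsin(0.6277) = 38.88° or 180° − 38.88° = 141.12°.
So θ = 19.4° or θ = 70.6°.

19.4°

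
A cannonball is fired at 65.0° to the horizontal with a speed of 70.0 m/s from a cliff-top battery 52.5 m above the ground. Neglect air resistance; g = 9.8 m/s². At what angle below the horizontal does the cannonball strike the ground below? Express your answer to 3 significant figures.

67.4°

v_x = 70.0 cos 65.0° = 29.58 m/s.
At impact |v_y| = √(v_y0² + 2 g h) = √(63.44² + 2×9.8×52.5) = 71.09 m/s.
Angle below horizontal = arctan(|v_y| / v_x) = arctan(71.09 / 29.58) = 67.4°.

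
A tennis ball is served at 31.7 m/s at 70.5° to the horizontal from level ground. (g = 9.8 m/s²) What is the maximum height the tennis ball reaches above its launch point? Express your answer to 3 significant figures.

45.6 m

Vertical component of launch velocity: v_y = 31.7 sin 70.5° = 29.88 m/s.
At the highest point the vertical velocity is zero, so v_y² = 2 g h_max.
h_max = (29.88)² / (2 × 9.8) = 892.8 / 19.60 = 45.6 m.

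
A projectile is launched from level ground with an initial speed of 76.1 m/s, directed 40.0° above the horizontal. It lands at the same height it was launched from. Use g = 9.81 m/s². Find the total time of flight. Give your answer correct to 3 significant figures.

9.97 s

Vertical component: v_y = 76.1 sin 40.0° = 48.92 m/s.
For a projectile landing at launch height, time of flight is t = 2 v_y / g = 2 × 48.92 / 9.81 = 9.97 s.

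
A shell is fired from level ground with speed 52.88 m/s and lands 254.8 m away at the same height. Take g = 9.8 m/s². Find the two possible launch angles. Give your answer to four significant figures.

Level-ground range: R = v₀² sin(2θ)/g ⇒ sin 2θ = R g / v₀² = 254.8×9.8/52.88² = 0.8930.
2θ = arcsin(0.8930) = 63.253° or 180° − 63.253° = 116.747°.
So θ = 31.63° or θ = 58.37°.

31.63° and 58.37°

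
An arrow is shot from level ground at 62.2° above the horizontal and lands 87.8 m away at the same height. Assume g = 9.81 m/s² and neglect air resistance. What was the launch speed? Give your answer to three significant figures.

On level ground, R = v₀² sin(2θ) / g, so v₀ = √(R g / sin 2θ).
sin(2 × 62.2°) = 0.8251.
v₀ = √(87.8 × 9.81 / 0.8251) = √1044 = 32.3 m/s.

32.3 m/s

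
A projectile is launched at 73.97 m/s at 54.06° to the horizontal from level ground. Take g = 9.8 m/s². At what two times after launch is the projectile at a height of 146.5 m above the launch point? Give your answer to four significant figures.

v_y0 = 73.97 sin 54.06° = 59.888 m/s.
Set y = v_y0 t − ½ g t² = 146.5: 4.900 t² − 59.888 t + 146.5 = 0.
t = [59.888 ± √(3586.6 − 2871.4)] / 9.8 = (59.888 ± 26.743) / 9.8, giving t = 3.382 s or t = 8.840 s.
So the projectile is at 146.5 m at t = 3.382 s (rising) and t = 8.840 s (falling).

3.382 s and 8.840 s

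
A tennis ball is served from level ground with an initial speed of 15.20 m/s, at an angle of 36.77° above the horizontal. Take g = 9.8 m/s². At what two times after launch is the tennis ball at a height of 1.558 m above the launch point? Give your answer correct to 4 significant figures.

v_y0 = 15.20 sin 36.77° = 9.0988 m/s.
Set y = v_y0 t − ½ g t² = 1.558: 4.900 t² − 9.0988 t + 1.558 = 0.
t = [9.0988 ± √(82.788 − 30.537)] / 9.8 = (9.0988 ± 7.2285) / 9.8, giving t = 0.1908 s or t = 1.666 s.
So the tennis ball is at 1.558 m at t = 0.1908 s (rising) and t = 1.666 s (falling).

0.1908 s and 1.666 s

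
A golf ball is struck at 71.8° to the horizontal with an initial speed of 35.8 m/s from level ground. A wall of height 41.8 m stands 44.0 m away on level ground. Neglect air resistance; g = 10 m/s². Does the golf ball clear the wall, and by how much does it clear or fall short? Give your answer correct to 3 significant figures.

Yes — it clears the wall by 14.6 m.

v_x = 35.8 cos 71.8° = 11.18 m/s; v_y0 = 35.8 sin 71.8° = 34.01 m/s.
Time to reach the wall: t = 44.0 / 11.18 = 3.936 s.
Height at that point: y = 34.01×3.936 − 5.000×3.936² = 56.40 m.
That is 56.40 − 41.8 = 14.6 m above the top of the wall, so the golf ball clears it.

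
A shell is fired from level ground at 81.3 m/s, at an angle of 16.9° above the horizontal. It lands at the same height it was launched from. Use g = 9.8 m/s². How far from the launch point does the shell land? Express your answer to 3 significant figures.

Components: v_x = 81.3 cos 16.9° = 77.79 m/s, v_y = 81.3 sin 16.9° = 23.63 m/s.
Time of flight (same landing height): t = 2 v_y / g = 2 × 23.63 / 9.8 = 4.822 s.
Range: R = v_x · t = 77.79 × 4.822 = 375 m.

375 m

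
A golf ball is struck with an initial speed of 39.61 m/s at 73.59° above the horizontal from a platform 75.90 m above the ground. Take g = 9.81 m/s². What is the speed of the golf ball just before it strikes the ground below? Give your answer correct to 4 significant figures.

v_x = 39.61 cos 73.59° = 11.190 m/s is unchanged throughout.
For the vertical component, v_y² = v_y0² + 2 g h = (37.996)² + 2×9.81×75.90 = 2932.9, so |v_y| = 54.156 m/s.
Impact speed = √(v_x² + v_y²) = √(125.22 + 2932.9) = 55.30 m/s.

55.30 m/s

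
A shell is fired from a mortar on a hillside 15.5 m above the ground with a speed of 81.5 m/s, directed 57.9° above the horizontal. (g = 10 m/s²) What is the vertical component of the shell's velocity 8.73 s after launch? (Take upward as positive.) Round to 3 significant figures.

-18.3 m/s

Initial vertical component: v_y0 = 81.5 sin 57.9° = 69.04 m/s.
v_y(t) = v_y0 − g t = 69.04 − 10 × 8.73 = -18.3 m/s.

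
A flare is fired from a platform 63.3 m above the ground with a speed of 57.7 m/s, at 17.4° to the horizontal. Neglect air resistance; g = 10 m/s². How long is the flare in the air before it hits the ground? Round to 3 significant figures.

5.68 s

Vertical component: v_y = 57.7 sin 17.4° = 17.25 m/s.
Taking up as positive with launch at y = 63.3 m, landing at y = 0: 0 = 63.3 + 17.25 t − ½(10) t².
Solving 5.000 t² − 17.25 t − 63.3 = 0 gives t = [17.25 + √(17.25² + 4·5.000·63.3)] / 10.00 = 5.68 s.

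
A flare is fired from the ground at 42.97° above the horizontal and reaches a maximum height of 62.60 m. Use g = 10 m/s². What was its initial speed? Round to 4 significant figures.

51.91 m/s

At maximum height v_y = 0, so (v₀ sin θ)² = 2 g H.
v₀ sin 42.97° = √(2 × 10 × 62.60) = 35.384 m/s.
v₀ = 35.384 / sin 42.97° = 35.384 / 0.6816 = 51.91 m/s.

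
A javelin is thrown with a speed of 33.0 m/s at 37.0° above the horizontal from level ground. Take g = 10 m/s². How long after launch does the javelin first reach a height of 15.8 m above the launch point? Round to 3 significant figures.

1.10 s

v_y0 = 33.0 sin 37.0° = 19.86 m/s.
Set y = v_y0 t − ½ g t² = 15.8: 5.000 t² − 19.86 t + 15.8 = 0.
t = [19.86 ± √(394.4 − 316.0)] / 10 = (19.86 ± 8.854) / 10, giving t = 1.10 s or t = 2.87 s.
The javelin is on the way up at the first time, so t = 1.10 s.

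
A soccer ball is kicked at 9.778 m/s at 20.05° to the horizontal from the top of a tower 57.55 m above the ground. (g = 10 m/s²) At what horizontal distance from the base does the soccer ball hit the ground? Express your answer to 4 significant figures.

Components: v_x = 9.778 cos 20.05° = 9.1854 m/s, v_y = 9.778 sin 20.05° = 3.3523 m/s.
Vertical: 0 = 57.55 + 3.3523 t − ½(10) t² ⇒ 5.000 t² − 3.3523 t − 57.55 = 0.
t = [3.3523 + √(11.238 + 1151.0)] / 10.00 = 3.7444 s.
Horizontal: R = v_x · t = 9.1854 × 3.7444 = 34.39 m.

34.39 m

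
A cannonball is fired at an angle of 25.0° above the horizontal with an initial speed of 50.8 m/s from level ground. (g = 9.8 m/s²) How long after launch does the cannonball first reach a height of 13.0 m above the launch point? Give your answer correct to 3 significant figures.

v_y0 = 50.8 sin 25.0° = 21.47 m/s.
Set y = v_y0 t − ½ g t² = 13.0: 4.900 t² − 21.47 t + 13.0 = 0.
t = [21.47 ± √(461.0 − 254.8)] / 9.8 = (21.47 ± 14.36) / 9.8, giving t = 0.726 s or t = 3.66 s.
The cannonball is on the way up at the first time, so t = 0.726 s.

0.726 s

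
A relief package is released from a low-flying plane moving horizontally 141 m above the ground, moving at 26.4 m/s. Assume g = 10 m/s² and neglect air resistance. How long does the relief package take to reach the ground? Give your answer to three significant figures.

5.31 s

The horizontal speed doesn't affect the fall. With v_y0 = 0, h = ½ g t².
t = √(2 × 141 / 10) = √28.20 = 5.31 s.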